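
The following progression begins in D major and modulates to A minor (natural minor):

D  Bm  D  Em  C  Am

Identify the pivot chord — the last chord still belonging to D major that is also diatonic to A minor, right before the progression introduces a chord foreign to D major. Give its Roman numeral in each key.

Chords diatonic to D major: D, Em, F♯m, G, A, Bm, C♯dim.
Reading the progression, the first chord not in that set is C, so the modulation leaves D major there.
The chord immediately before C is Em, which is diatonic to both keys: ii in D major and v in A minor.

Em — ii in D major, v in A minor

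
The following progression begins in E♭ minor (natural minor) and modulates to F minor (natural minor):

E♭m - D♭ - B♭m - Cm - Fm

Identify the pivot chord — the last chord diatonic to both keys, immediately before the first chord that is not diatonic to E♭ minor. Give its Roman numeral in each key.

Chords diatonic to E♭ minor: E♭m, Fdim, G♭, A♭m, B♭m, C♭, D♭.
Reading the progression, the first chord not in that set is Cm, so the modulation leaves E♭ minor there.
The chord immediately before Cm is B♭m, which is diatonic to both keys: v in E♭ minor and iv in F minor.

B♭m — v in E♭ minor, iv in F minor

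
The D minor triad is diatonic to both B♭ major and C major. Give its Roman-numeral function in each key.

iii in B♭ major; ii in C major

The scale of B♭ major is B♭ C D E♭ F G A; D is degree 3, and the triad built there (D-F-A) is minor, so it is iii.
The scale of C major is C D E F G A B; D is degree 2, and the triad built there (D-F-A) is minor, so it is ii.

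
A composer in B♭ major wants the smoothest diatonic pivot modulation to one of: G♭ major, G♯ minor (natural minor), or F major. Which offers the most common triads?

Triads of B♭ major: B♭ (I), Cm (ii), Dm (iii), E♭ (IV), F (V), Gm (vi), Adim (vii°).
G♭ major shares 0: none.
G♯ minor (natural minor) shares 0: none.
F major shares 4: B♭, Dm, F, Gm.
The most common triads (4) are shared with F major.

F major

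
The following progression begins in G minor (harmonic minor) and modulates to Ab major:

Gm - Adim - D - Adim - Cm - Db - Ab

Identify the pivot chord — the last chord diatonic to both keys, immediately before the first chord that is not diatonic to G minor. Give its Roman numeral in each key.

Cm — iv in G minor, iii in Ab major

Chords diatonic to G minor: Gm, Adim, Bbaug, Cm, D, Eb, F#dim.
Reading the progression, the first chord not in that set is Db, so the modulation leaves G minor there.
The chord immediately before Db is Cm, which is diatonic to both keys: iv in G minor and iii in Ab major.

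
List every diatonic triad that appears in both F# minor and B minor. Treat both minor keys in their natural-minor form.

F#m, A, Bm, D

Triads in F# minor (natural minor): F#m (i), G#dim (ii°), A (III), Bm (iv), C#m (v), D (VI), E (VII).
Triads in B minor (natural minor): Bm (i), C#dim (ii°), D (III), Em (iv), F#m (v), G (VI), A (VII).
Shared triads with their functions: F#m (i in F# minor, v in B minor); A (III in F# minor, VII in B minor); Bm (iv in F# minor, i in B minor); D (VI in F# minor, III in B minor).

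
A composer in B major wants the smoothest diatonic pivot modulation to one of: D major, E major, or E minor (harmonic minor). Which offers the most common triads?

Triads of B major: B (I), C#m (ii), D#m (iii), E (IV), F# (V), G#m (vi), A#dim (vii°).
D major shares 0: none.
E major shares 4: B, C#m, E, G#m.
E minor (harmonic minor) shares 1: B.
The most common triads (4) are shared with E major.

E major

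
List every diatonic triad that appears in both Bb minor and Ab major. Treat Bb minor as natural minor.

Triads in Bb minor (natural minor): Bb minor (i), C diminished (ii°), Db major (III), Eb minor (iv), F minor (v), Gb major (VI), Ab major (VII).
Triads in Ab major: Ab major (I), Bb minor (ii), C minor (iii), Db major (IV), Eb major (V), F minor (vi), G diminished (vii°).
Shared triads with their functions: Bb minor (i in Bb minor, ii in Ab major); Db major (III in Bb minor, IV in Ab major); F minor (v in Bb minor, vi in Ab major); Ab major (VII in Bb minor, I in Ab major).

Bbm, Db, Fm, Ab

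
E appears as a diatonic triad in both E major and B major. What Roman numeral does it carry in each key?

I in E major; IV in B major

The scale of E major is E F# G# A B C# D#; E is degree 1, and the triad built there (E-G#-B) is major, so it is I.
The scale of B major is B C# D# E F# G# A#; E is degree 4, and the triad built there (E-G#-B) is major, so it is IV.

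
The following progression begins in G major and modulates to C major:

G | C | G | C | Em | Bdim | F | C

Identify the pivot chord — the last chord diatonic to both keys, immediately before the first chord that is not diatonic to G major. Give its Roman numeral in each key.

Em — vi in G major, iii in C major

Chords diatonic to G major: G, Am, Bm, C, D, Em, F#dim.
Reading the progression, the first chord not in that set is Bdim, so the modulation leaves G major there.
The chord immediately before Bdim is Em, which is diatonic to both keys: vi in G major and iii in C major.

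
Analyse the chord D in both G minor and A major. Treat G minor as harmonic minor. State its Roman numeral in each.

V in G minor; IV in A major

The scale of G minor (harmonic minor) is G A Bb C D Eb F#; D is degree 5, and the triad built there (D-F#-A) is major, so it is V.
The scale of A major is A B C# D E F# G#; D is degree 4, and the triad built there (D-F#-A) is major, so it is IV.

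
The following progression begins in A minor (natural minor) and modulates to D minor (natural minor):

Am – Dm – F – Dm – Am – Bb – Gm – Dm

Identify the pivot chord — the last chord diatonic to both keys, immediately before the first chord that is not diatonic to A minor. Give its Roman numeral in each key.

Chords diatonic to A minor: Am, Bdim, C, Dm, Em, F, G.
Reading the progression, the first chord not in that set is Bb, so the modulation leaves A minor there.
The chord immediately before Bb is Am, which is diatonic to both keys: i in A minor and v in D minor.

Am — i in A minor, v in D minor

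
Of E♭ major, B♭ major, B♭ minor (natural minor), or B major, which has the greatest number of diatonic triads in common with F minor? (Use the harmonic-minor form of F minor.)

Triads of F minor (harmonic minor): Fm (i), Gdim (ii°), A♭aug (III+), B♭m (iv), C (V), D♭ (VI), Edim (vii°).
E♭ major shares 1: Fm.
B♭ major shares 0: none.
B♭ minor (natural minor) shares 3: Fm, B♭m, D♭.
B major shares 0: none.
The most common triads (3) are shared with B♭ minor.

B♭ minor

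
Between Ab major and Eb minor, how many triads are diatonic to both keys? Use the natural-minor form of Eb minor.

Diatonic triads of Ab major: Ab (I), Bbm (ii), Cm (iii), Db (IV), Eb (V), Fm (vi), Gdim (vii°).
Diatonic triads of Eb minor (natural minor): Ebm (i), Fdim (ii°), Gb (III), Abm (iv), Bbm (v), Cb (VI), Db (VII).
Matching root and quality in both lists: Bbm, Db.
That gives 2 common triads.

2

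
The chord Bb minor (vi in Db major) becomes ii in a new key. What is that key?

The numeral ii denotes a minor triad on scale degree 2. With Bb on degree 2, the tonic of the new key is Ab.
Degree 2 carries a minor triad in major keys, so the destination is Ab major.
Check: the diatonic triads of Ab major are Ab (I), Bbm (ii), Cm (iii), Db (IV), Eb (V), Fm (vi), Gdim (vii°) — Bb minor is indeed ii.

Ab major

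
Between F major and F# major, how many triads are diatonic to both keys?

Diatonic triads of F major: F (I), Gm (ii), Am (iii), Bb (IV), C (V), Dm (vi), Edim (vii°).
Diatonic triads of F# major: F# (I), G#m (ii), A#m (iii), B (IV), C# (V), D#m (vi), E#dim (vii°).
No triad has the same root and quality in both keys.

0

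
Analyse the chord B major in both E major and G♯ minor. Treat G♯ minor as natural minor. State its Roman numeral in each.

V in E major; III in G♯ minor

The scale of E major is E F♯ G♯ A B C♯ D♯; B is degree 5, and the triad built there (B-D♯-F♯) is major, so it is V.
The scale of G♯ minor (natural minor) is G♯ A♯ B C♯ D♯ E F♯; B is degree 3, and the triad built there (B-D♯-F♯) is major, so it is III.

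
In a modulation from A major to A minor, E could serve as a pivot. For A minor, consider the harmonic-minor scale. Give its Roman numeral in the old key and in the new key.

The scale of A major is A B C# D E F# G#; E is degree 5, and the triad built there (E-G#-B) is major, so it is V.
The scale of A minor (harmonic minor) is A B C D E F G#; E is degree 5, and the triad built there (E-G#-B) is major, so it is V.

V in A major; V in A minor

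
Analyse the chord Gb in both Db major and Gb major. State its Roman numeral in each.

IV in Db major; I in Gb major

The scale of Db major is Db Eb F Gb Ab Bb C; Gb is degree 4, and the triad built there (Gb-Bb-Db) is major, so it is IV.
The scale of Gb major is Gb Ab Bb Cb Db Eb F; Gb is degree 1, and the triad built there (Gb-Bb-Db) is major, so it is I.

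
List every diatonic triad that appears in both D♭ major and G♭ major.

D♭, E♭m, G♭, B♭m

Triads in D♭ major: D♭ major (I), E♭ minor (ii), F minor (iii), G♭ major (IV), A♭ major (V), B♭ minor (vi), C diminished (vii°).
Triads in G♭ major: G♭ major (I), A♭ minor (ii), B♭ minor (iii), C♭ major (IV), D♭ major (V), E♭ minor (vi), F diminished (vii°).
Shared triads with their functions: D♭ major (I in D♭ major, V in G♭ major); E♭ minor (ii in D♭ major, vi in G♭ major); G♭ major (IV in D♭ major, I in G♭ major); B♭ minor (vi in D♭ major, iii in G♭ major).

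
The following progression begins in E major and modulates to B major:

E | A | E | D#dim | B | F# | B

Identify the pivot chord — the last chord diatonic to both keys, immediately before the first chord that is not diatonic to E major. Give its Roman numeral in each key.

B — V in E major, I in B major

Chords diatonic to E major: E, F#m, G#m, A, B, C#m, D#dim.
Reading the progression, the first chord not in that set is F#, so the modulation leaves E major there.
The chord immediately before F# is B, which is diatonic to both keys: V in E major and I in B major.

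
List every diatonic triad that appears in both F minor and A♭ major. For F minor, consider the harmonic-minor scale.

Triads in F minor (harmonic minor): F minor (i), G diminished (ii°), A♭ augmented (III+), B♭ minor (iv), C major (V), D♭ major (VI), E diminished (vii°).
Triads in A♭ major: A♭ major (I), B♭ minor (ii), C minor (iii), D♭ major (IV), E♭ major (V), F minor (vi), G diminished (vii°).
Shared triads with their functions: F minor (i in F minor, vi in A♭ major); G diminished (ii° in F minor, vii° in A♭ major); B♭ minor (iv in F minor, ii in A♭ major); D♭ major (VI in F minor, IV in A♭ major).

Fm, Gdim, B♭m, D♭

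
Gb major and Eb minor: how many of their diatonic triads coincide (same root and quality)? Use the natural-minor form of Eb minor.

7

Diatonic triads of Gb major: Gb major (I), Ab minor (ii), Bb minor (iii), Cb major (IV), Db major (V), Eb minor (vi), F diminished (vii°).
Diatonic triads of Eb minor (natural minor): Eb minor (i), F diminished (ii°), Gb major (III), Ab minor (iv), Bb minor (v), Cb major (VI), Db major (VII).
Matching root and quality in both lists: Gb major, Ab minor, Bb minor, Cb major, Db major, Eb minor, F diminished.
That gives 7 common triads.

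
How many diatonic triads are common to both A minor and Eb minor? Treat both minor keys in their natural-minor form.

0

Diatonic triads of A minor (natural minor): A minor (i), B diminished (ii°), C major (III), D minor (iv), E minor (v), F major (VI), G major (VII).
Diatonic triads of Eb minor (natural minor): Eb minor (i), F diminished (ii°), Gb major (III), Ab minor (iv), Bb minor (v), Cb major (VI), Db major (VII).
No triad has the same root and quality in both keys.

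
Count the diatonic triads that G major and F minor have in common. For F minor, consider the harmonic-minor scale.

Diatonic triads of G major: G major (I), A minor (ii), B minor (iii), C major (IV), D major (V), E minor (vi), F# diminished (vii°).
Diatonic triads of F minor (harmonic minor): F minor (i), G diminished (ii°), Ab augmented (III+), Bb minor (iv), C major (V), Db major (VI), E diminished (vii°).
Matching root and quality in both lists: C major.
That gives 1 common triad.

1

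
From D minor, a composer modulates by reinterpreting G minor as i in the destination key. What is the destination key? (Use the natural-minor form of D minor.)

G minor

The numeral i denotes a minor triad on scale degree 1. With G on degree 1, the tonic of the new key is G.
Degree 1 carries a minor triad in minor keys, so the destination is G minor.
Check: the diatonic triads of G minor (natural minor) are Gm (i), Adim (ii°), B♭ (III), Cm (iv), Dm (v), E♭ (VI), F (VII) — G minor is indeed i.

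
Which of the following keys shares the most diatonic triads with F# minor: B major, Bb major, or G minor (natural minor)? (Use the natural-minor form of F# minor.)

B major

Triads of F# minor (natural minor): F# minor (i), G# diminished (ii°), A major (III), B minor (iv), C# minor (v), D major (VI), E major (VII).
B major shares 2: C#m, E.
Bb major shares 0: none.
G minor (natural minor) shares 0: none.
The most common triads (2) are shared with B major.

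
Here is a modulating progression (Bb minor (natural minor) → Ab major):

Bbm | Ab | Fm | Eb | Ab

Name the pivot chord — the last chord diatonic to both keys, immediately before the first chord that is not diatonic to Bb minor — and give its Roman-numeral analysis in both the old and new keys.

Chords diatonic to Bb minor: Bbm, Cdim, Db, Ebm, Fm, Gb, Ab.
Reading the progression, the first chord not in that set is Eb, so the modulation leaves Bb minor there.
The chord immediately before Eb is Fm, which is diatonic to both keys: v in Bb minor and vi in Ab major.

Fm — v in Bb minor, vi in Ab major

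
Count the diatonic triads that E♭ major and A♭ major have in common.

4

Diatonic triads of E♭ major: E♭ (I), Fm (ii), Gm (iii), A♭ (IV), B♭ (V), Cm (vi), Ddim (vii°).
Diatonic triads of A♭ major: A♭ (I), B♭m (ii), Cm (iii), D♭ (IV), E♭ (V), Fm (vi), Gdim (vii°).
Matching root and quality in both lists: E♭, Fm, A♭, Cm.
That gives 4 common triads.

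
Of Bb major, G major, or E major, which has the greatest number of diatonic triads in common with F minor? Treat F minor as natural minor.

Bb major

Triads of F minor (natural minor): F minor (i), G diminished (ii°), Ab major (III), Bb minor (iv), C minor (v), Db major (VI), Eb major (VII).
Bb major shares 2: Cm, Eb.
G major shares 0: none.
E major shares 0: none.
The most common triads (2) are shared with Bb major.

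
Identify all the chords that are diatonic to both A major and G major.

Bm, D

Triads in A major: A (I), Bm (ii), C#m (iii), D (IV), E (V), F#m (vi), G#dim (vii°).
Triads in G major: G (I), Am (ii), Bm (iii), C (IV), D (V), Em (vi), F#dim (vii°).
Shared triads with their functions: Bm (ii in A major, iii in G major); D (IV in A major, V in G major).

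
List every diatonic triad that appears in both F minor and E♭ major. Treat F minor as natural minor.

Triads in F minor (natural minor): Fm (i), Gdim (ii°), A♭ (III), B♭m (iv), Cm (v), D♭ (VI), E♭ (VII).
Triads in E♭ major: E♭ (I), Fm (ii), Gm (iii), A♭ (IV), B♭ (V), Cm (vi), Ddim (vii°).
Shared triads with their functions: Fm (i in F minor, ii in E♭ major); A♭ (III in F minor, IV in E♭ major); Cm (v in F minor, vi in E♭ major); E♭ (VII in F minor, I in E♭ major).

Fm, A♭, Cm, E♭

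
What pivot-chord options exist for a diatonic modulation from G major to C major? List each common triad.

Triads in G major: G major (I), A minor (ii), B minor (iii), C major (IV), D major (V), E minor (vi), F# diminished (vii°).
Triads in C major: C major (I), D minor (ii), E minor (iii), F major (IV), G major (V), A minor (vi), B diminished (vii°).
Shared triads with their functions: G major (I in G major, V in C major); A minor (ii in G major, vi in C major); C major (IV in G major, I in C major); E minor (vi in G major, iii in C major).

G, Am, C, Em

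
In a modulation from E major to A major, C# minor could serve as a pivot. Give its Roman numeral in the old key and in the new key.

vi in E major; iii in A major

The scale of E major is E F# G# A B C# D#; C# is degree 6, and the triad built there (C#-E-G#) is minor, so it is vi.
The scale of A major is A B C# D E F# G#; C# is degree 3, and the triad built there (C#-E-G#) is minor, so it is iii.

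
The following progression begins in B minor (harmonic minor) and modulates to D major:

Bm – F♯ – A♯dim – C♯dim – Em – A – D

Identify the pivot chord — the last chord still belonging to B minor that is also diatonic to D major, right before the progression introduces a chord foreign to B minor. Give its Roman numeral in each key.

Em — iv in B minor, ii in D major

Chords diatonic to B minor: Bm, C♯dim, Daug, Em, F♯, G, A♯dim.
Reading the progression, the first chord not in that set is A, so the modulation leaves B minor there.
The chord immediately before A is Em, which is diatonic to both keys: iv in B minor and ii in D major.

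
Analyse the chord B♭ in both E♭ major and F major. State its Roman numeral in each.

The scale of E♭ major is E♭ F G A♭ B♭ C D; B♭ is degree 5, and the triad built there (B♭-D-F) is major, so it is V.
The scale of F major is F G A B♭ C D E; B♭ is degree 4, and the triad built there (B♭-D-F) is major, so it is IV.

V in E♭ major; IV in F major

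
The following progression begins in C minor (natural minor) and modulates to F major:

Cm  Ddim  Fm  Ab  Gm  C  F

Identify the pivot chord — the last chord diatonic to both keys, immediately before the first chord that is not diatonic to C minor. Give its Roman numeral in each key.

Chords diatonic to C minor: Cm, Ddim, Eb, Fm, Gm, Ab, Bb.
Reading the progression, the first chord not in that set is C, so the modulation leaves C minor there.
The chord immediately before C is Gm, which is diatonic to both keys: v in C minor and ii in F major.

Gm — v in C minor, ii in F major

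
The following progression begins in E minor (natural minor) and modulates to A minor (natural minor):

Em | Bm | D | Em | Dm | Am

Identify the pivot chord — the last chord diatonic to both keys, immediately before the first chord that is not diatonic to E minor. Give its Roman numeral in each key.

Chords diatonic to E minor: Em, F#dim, G, Am, Bm, C, D.
Reading the progression, the first chord not in that set is Dm, so the modulation leaves E minor there.
The chord immediately before Dm is Em, which is diatonic to both keys: i in E minor and v in A minor.

Em — i in E minor, v in A minor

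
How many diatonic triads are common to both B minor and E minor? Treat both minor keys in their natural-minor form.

4

Diatonic triads of B minor (natural minor): Bm (i), C#dim (ii°), D (III), Em (iv), F#m (v), G (VI), A (VII).
Diatonic triads of E minor (natural minor): Em (i), F#dim (ii°), G (III), Am (iv), Bm (v), C (VI), D (VII).
Matching root and quality in both lists: Bm, D, Em, G.
That gives 4 common triads.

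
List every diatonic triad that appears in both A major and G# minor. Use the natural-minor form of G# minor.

Triads in A major: A major (I), B minor (ii), C# minor (iii), D major (IV), E major (V), F# minor (vi), G# diminished (vii°).
Triads in G# minor (natural minor): G# minor (i), A# diminished (ii°), B major (III), C# minor (iv), D# minor (v), E major (VI), F# major (VII).
Shared triads with their functions: C# minor (iii in A major, iv in G# minor); E major (V in A major, VI in G# minor).

C#m, E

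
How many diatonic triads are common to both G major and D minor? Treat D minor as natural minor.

Diatonic triads of G major: G (I), Am (ii), Bm (iii), C (IV), D (V), Em (vi), F#dim (vii°).
Diatonic triads of D minor (natural minor): Dm (i), Edim (ii°), F (III), Gm (iv), Am (v), Bb (VI), C (VII).
Matching root and quality in both lists: Am, C.
That gives 2 common triads.

2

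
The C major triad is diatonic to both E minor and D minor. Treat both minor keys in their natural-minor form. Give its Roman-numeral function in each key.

The scale of E minor (natural minor) is E F♯ G A B C D; C is degree 6, and the triad built there (C-E-G) is major, so it is VI.
The scale of D minor (natural minor) is D E F G A B♭ C; C is degree 7, and the triad built there (C-E-G) is major, so it is VII.

VI in E minor; VII in D minor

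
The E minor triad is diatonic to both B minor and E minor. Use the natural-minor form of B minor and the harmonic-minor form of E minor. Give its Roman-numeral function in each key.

The scale of B minor (natural minor) is B C♯ D E F♯ G A; E is degree 4, and the triad built there (E-G-B) is minor, so it is iv.
The scale of E minor (harmonic minor) is E F♯ G A B C D♯; E is degree 1, and the triad built there (E-G-B) is minor, so it is i.

iv in B minor; i in E minor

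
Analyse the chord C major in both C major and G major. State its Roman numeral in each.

The scale of C major is C D E F G A B; C is degree 1, and the triad built there (C-E-G) is major, so it is I.
The scale of G major is G A B C D E F♯; C is degree 4, and the triad built there (C-E-G) is major, so it is IV.

I in C major; IV in G major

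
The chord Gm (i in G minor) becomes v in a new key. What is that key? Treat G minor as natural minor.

C minor

The numeral v denotes a minor triad on scale degree 5. With G on degree 5, the tonic of the new key is C.
Degree 5 carries a minor triad in natural-minor keys, so the destination is C minor.
Check: the diatonic triads of C minor (natural minor) are Cm (i), Ddim (ii°), E♭ (III), Fm (iv), Gm (v), A♭ (VI), B♭ (VII) — Gm is indeed v.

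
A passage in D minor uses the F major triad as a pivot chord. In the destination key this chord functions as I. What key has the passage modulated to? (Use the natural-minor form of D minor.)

F major

The numeral I denotes a major triad on scale degree 1. With F on degree 1, the tonic of the new key is F.
Degree 1 carries a major triad in major keys, so the destination is F major.
Check: the diatonic triads of F major are F (I), Gm (ii), Am (iii), Bb (IV), C (V), Dm (vi), Edim (vii°) — F major is indeed I.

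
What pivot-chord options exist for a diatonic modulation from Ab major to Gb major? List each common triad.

Triads in Ab major: Ab major (I), Bb minor (ii), C minor (iii), Db major (IV), Eb major (V), F minor (vi), G diminished (vii°).
Triads in Gb major: Gb major (I), Ab minor (ii), Bb minor (iii), Cb major (IV), Db major (V), Eb minor (vi), F diminished (vii°).
Shared triads with their functions: Bb minor (ii in Ab major, iii in Gb major); Db major (IV in Ab major, V in Gb major).

Bbm, Db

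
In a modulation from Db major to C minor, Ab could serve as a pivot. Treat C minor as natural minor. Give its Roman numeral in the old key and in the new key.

V in Db major; VI in C minor

The scale of Db major is Db Eb F Gb Ab Bb C; Ab is degree 5, and the triad built there (Ab-C-Eb) is major, so it is V.
The scale of C minor (natural minor) is C D Eb F G Ab Bb; Ab is degree 6, and the triad built there (Ab-C-Eb) is major, so it is VI.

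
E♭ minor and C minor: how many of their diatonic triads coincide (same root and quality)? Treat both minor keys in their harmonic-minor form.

1

Diatonic triads of E♭ minor (harmonic minor): E♭ minor (i), F diminished (ii°), G♭ augmented (III+), A♭ minor (iv), B♭ major (V), C♭ major (VI), D diminished (vii°).
Diatonic triads of C minor (harmonic minor): C minor (i), D diminished (ii°), E♭ augmented (III+), F minor (iv), G major (V), A♭ major (VI), B diminished (vii°).
Matching root and quality in both lists: D diminished.
That gives 1 common triad.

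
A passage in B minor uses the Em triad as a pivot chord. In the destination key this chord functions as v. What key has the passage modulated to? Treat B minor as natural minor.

A minor

The numeral v denotes a minor triad on scale degree 5. With E on degree 5, the tonic of the new key is A.
Degree 5 carries a minor triad in natural-minor keys, so the destination is A minor.
Check: the diatonic triads of A minor (natural minor) are Am (i), Bdim (ii°), C (III), Dm (iv), Em (v), F (VI), G (VII) — Em is indeed v.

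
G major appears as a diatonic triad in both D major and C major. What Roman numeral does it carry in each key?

IV in D major; V in C major

The scale of D major is D E F♯ G A B C♯; G is degree 4, and the triad built there (G-B-D) is major, so it is IV.
The scale of C major is C D E F G A B; G is degree 5, and the triad built there (G-B-D) is major, so it is V.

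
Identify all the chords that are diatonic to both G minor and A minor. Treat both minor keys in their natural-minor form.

Triads in G minor (natural minor): Gm (i), Adim (ii°), B♭ (III), Cm (iv), Dm (v), E♭ (VI), F (VII).
Triads in A minor (natural minor): Am (i), Bdim (ii°), C (III), Dm (iv), Em (v), F (VI), G (VII).
Shared triads with their functions: Dm (v in G minor, iv in A minor); F (VII in G minor, VI in A minor).

Dm, F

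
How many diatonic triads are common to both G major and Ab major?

Diatonic triads of G major: G (I), Am (ii), Bm (iii), C (IV), D (V), Em (vi), F#dim (vii°).
Diatonic triads of Ab major: Ab (I), Bbm (ii), Cm (iii), Db (IV), Eb (V), Fm (vi), Gdim (vii°).
No triad has the same root and quality in both keys.

0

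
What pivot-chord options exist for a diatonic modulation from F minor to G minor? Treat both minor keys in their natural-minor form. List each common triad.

Cm, Eb

Triads in F minor (natural minor): Fm (i), Gdim (ii°), Ab (III), Bbm (iv), Cm (v), Db (VI), Eb (VII).
Triads in G minor (natural minor): Gm (i), Adim (ii°), Bb (III), Cm (iv), Dm (v), Eb (VI), F (VII).
Shared triads with their functions: Cm (v in F minor, iv in G minor); Eb (VII in F minor, VI in G minor).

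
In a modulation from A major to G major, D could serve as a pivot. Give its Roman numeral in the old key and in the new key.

The scale of A major is A B C# D E F# G#; D is degree 4, and the triad built there (D-F#-A) is major, so it is IV.
The scale of G major is G A B C D E F#; D is degree 5, and the triad built there (D-F#-A) is major, so it is V.

IV in A major; V in G major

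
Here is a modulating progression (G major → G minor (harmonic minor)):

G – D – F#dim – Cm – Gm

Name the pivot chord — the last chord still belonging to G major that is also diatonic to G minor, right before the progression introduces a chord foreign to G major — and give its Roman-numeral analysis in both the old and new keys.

Chords diatonic to G major: G, Am, Bm, C, D, Em, F#dim.
Reading the progression, the first chord not in that set is Cm, so the modulation leaves G major there.
The chord immediately before Cm is F#dim, which is diatonic to both keys: vii° in G major and vii° in G minor.

F#dim — vii° in G major, vii° in G minor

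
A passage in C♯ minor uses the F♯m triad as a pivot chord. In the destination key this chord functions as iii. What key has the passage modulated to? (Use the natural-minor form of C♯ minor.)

The numeral iii denotes a minor triad on scale degree 3. With F♯ on degree 3, the tonic of the new key is D.
Degree 3 carries a minor triad in major keys, so the destination is D major.
Check: the diatonic triads of D major are D (I), Em (ii), F♯m (iii), G (IV), A (V), Bm (vi), C♯dim (vii°) — F♯m is indeed iii.

D major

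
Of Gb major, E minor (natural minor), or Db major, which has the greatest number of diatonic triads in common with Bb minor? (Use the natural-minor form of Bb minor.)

Triads of Bb minor (natural minor): Bbm (i), Cdim (ii°), Db (III), Ebm (iv), Fm (v), Gb (VI), Ab (VII).
Gb major shares 4: Bbm, Db, Ebm, Gb.
E minor (natural minor) shares 0: none.
Db major shares 7: Bbm, Cdim, Db, Ebm, Fm, Gb, Ab.
The most common triads (7) are shared with Db major.

Db major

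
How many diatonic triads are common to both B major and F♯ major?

Diatonic triads of B major: B (I), C♯m (ii), D♯m (iii), E (IV), F♯ (V), G♯m (vi), A♯dim (vii°).
Diatonic triads of F♯ major: F♯ (I), G♯m (ii), A♯m (iii), B (IV), C♯ (V), D♯m (vi), E♯dim (vii°).
Matching root and quality in both lists: B, D♯m, F♯, G♯m.
That gives 4 common triads.

4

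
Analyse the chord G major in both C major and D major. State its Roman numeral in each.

V in C major; IV in D major

The scale of C major is C D E F G A B; G is degree 5, and the triad built there (G-B-D) is major, so it is V.
The scale of D major is D E F# G A B C#; G is degree 4, and the triad built there (G-B-D) is major, so it is IV.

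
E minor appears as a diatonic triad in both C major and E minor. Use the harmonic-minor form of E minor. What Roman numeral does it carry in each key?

iii in C major; i in E minor

The scale of C major is C D E F G A B; E is degree 3, and the triad built there (E-G-B) is minor, so it is iii.
The scale of E minor (harmonic minor) is E F# G A B C D#; E is degree 1, and the triad built there (E-G-B) is minor, so it is i.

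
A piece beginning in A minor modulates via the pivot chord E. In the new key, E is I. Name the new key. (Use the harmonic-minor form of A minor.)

The numeral I denotes a major triad on scale degree 1. With E on degree 1, the tonic of the new key is E.
Degree 1 carries a major triad in major keys, so the destination is E major.
Check: the diatonic triads of E major are E (I), F#m (ii), G#m (iii), A (IV), B (V), C#m (vi), D#dim (vii°) — E is indeed I.

E major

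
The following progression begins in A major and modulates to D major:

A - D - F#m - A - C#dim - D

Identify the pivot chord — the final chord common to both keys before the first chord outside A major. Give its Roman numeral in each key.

A — I in A major, V in D major

Chords diatonic to A major: A, Bm, C#m, D, E, F#m, G#dim.
Reading the progression, the first chord not in that set is C#dim, so the modulation leaves A major there.
The chord immediately before C#dim is A, which is diatonic to both keys: I in A major and V in D major.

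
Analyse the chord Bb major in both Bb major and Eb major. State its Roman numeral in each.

The scale of Bb major is Bb C D Eb F G A; Bb is degree 1, and the triad built there (Bb-D-F) is major, so it is I.
The scale of Eb major is Eb F G Ab Bb C D; Bb is degree 5, and the triad built there (Bb-D-F) is major, so it is V.

I in Bb major; V in Eb major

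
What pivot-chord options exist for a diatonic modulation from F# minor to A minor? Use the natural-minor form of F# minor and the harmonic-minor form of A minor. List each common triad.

Triads in F# minor (natural minor): F# minor (i), G# diminished (ii°), A major (III), B minor (iv), C# minor (v), D major (VI), E major (VII).
Triads in A minor (harmonic minor): A minor (i), B diminished (ii°), C augmented (III+), D minor (iv), E major (V), F major (VI), G# diminished (vii°).
Shared triads with their functions: G# diminished (ii° in F# minor, vii° in A minor); E major (VII in F# minor, V in A minor).

G#dim, E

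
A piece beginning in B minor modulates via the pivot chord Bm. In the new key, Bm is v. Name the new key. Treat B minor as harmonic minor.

E minor

The numeral v denotes a minor triad on scale degree 5. With B on degree 5, the tonic of the new key is E.
Degree 5 carries a minor triad in natural-minor keys, so the destination is E minor.
Check: the diatonic triads of E minor (natural minor) are Em (i), F#dim (ii°), G (III), Am (iv), Bm (v), C (VI), D (VII) — Bm is indeed v.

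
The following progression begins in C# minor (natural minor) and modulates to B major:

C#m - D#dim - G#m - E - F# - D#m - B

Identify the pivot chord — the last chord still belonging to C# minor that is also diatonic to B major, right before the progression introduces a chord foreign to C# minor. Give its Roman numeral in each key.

Chords diatonic to C# minor: C#m, D#dim, E, F#m, G#m, A, B.
Reading the progression, the first chord not in that set is F#, so the modulation leaves C# minor there.
The chord immediately before F# is E, which is diatonic to both keys: III in C# minor and IV in B major.

E — III in C# minor, IV in B major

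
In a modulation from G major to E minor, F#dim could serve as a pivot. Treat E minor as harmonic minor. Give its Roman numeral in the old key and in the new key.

vii° in G major; ii° in E minor

The scale of G major is G A B C D E F#; F# is degree 7, and the triad built there (F#-A-C) is diminished, so it is vii°.
The scale of E minor (harmonic minor) is E F# G A B C D#; F# is degree 2, and the triad built there (F#-A-C) is diminished, so it is ii°.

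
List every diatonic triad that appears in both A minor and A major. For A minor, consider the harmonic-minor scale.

Triads in A minor (harmonic minor): A minor (i), B diminished (ii°), C augmented (III+), D minor (iv), E major (V), F major (VI), G# diminished (vii°).
Triads in A major: A major (I), B minor (ii), C# minor (iii), D major (IV), E major (V), F# minor (vi), G# diminished (vii°).
Shared triads with their functions: E major (V in A minor, V in A major); G# diminished (vii° in A minor, vii° in A major).

E, G#dim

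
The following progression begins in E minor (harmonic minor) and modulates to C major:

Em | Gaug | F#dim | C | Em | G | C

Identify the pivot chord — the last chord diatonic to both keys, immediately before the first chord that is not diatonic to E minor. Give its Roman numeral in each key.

Em — i in E minor, iii in C major

Chords diatonic to E minor: Em, F#dim, Gaug, Am, B, C, D#dim.
Reading the progression, the first chord not in that set is G, so the modulation leaves E minor there.
The chord immediately before G is Em, which is diatonic to both keys: i in E minor and iii in C major.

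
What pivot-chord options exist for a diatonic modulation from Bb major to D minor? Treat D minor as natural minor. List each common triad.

Triads in Bb major: Bb (I), Cm (ii), Dm (iii), Eb (IV), F (V), Gm (vi), Adim (vii°).
Triads in D minor (natural minor): Dm (i), Edim (ii°), F (III), Gm (iv), Am (v), Bb (VI), C (VII).
Shared triads with their functions: Bb (I in Bb major, VI in D minor); Dm (iii in Bb major, i in D minor); F (V in Bb major, III in D minor); Gm (vi in Bb major, iv in D minor).

Bb, Dm, F, Gm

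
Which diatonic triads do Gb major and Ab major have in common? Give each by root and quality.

Triads in Gb major: Gb major (I), Ab minor (ii), Bb minor (iii), Cb major (IV), Db major (V), Eb minor (vi), F diminished (vii°).
Triads in Ab major: Ab major (I), Bb minor (ii), C minor (iii), Db major (IV), Eb major (V), F minor (vi), G diminished (vii°).
Shared triads with their functions: Bb minor (iii in Gb major, ii in Ab major); Db major (V in Gb major, IV in Ab major).

Bbm, Db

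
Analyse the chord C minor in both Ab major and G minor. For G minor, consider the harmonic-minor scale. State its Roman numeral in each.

iii in Ab major; iv in G minor

The scale of Ab major is Ab Bb C Db Eb F G; C is degree 3, and the triad built there (C-Eb-G) is minor, so it is iii.
The scale of G minor (harmonic minor) is G A Bb C D Eb F#; C is degree 4, and the triad built there (C-Eb-G) is minor, so it is iv.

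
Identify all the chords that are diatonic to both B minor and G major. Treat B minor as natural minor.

Bm, D, Em, G

Triads in B minor (natural minor): Bm (i), C♯dim (ii°), D (III), Em (iv), F♯m (v), G (VI), A (VII).
Triads in G major: G (I), Am (ii), Bm (iii), C (IV), D (V), Em (vi), F♯dim (vii°).
Shared triads with their functions: Bm (i in B minor, iii in G major); D (III in B minor, V in G major); Em (iv in B minor, vi in G major); G (VI in B minor, I in G major).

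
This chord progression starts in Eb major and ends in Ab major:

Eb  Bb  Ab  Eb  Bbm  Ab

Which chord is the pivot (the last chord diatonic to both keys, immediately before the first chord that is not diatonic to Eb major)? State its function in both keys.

Chords diatonic to Eb major: Eb, Fm, Gm, Ab, Bb, Cm, Ddim.
Reading the progression, the first chord not in that set is Bbm, so the modulation leaves Eb major there.
The chord immediately before Bbm is Eb, which is diatonic to both keys: I in Eb major and V in Ab major.

Eb — I in Eb major, V in Ab major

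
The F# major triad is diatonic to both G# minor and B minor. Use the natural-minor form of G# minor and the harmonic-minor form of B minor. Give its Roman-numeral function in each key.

The scale of G# minor (natural minor) is G# A# B C# D# E F#; F# is degree 7, and the triad built there (F#-A#-C#) is major, so it is VII.
The scale of B minor (harmonic minor) is B C# D E F# G A#; F# is degree 5, and the triad built there (F#-A#-C#) is major, so it is V.

VII in G# minor; V in B minor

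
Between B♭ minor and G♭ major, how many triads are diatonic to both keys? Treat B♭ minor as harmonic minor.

Diatonic triads of B♭ minor (harmonic minor): B♭m (i), Cdim (ii°), D♭aug (III+), E♭m (iv), F (V), G♭ (VI), Adim (vii°).
Diatonic triads of G♭ major: G♭ (I), A♭m (ii), B♭m (iii), C♭ (IV), D♭ (V), E♭m (vi), Fdim (vii°).
Matching root and quality in both lists: B♭m, E♭m, G♭.
That gives 3 common triads.

3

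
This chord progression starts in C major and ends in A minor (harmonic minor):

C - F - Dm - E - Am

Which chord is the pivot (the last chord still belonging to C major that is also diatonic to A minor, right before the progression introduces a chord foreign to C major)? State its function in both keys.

Dm — ii in C major, iv in A minor

Chords diatonic to C major: C, Dm, Em, F, G, Am, Bdim.
Reading the progression, the first chord not in that set is E, so the modulation leaves C major there.
The chord immediately before E is Dm, which is diatonic to both keys: ii in C major and iv in A minor.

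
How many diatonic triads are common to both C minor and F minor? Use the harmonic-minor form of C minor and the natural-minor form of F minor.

Diatonic triads of C minor (harmonic minor): Cm (i), Ddim (ii°), Ebaug (III+), Fm (iv), G (V), Ab (VI), Bdim (vii°).
Diatonic triads of F minor (natural minor): Fm (i), Gdim (ii°), Ab (III), Bbm (iv), Cm (v), Db (VI), Eb (VII).
Matching root and quality in both lists: Cm, Fm, Ab.
That gives 3 common triads.

3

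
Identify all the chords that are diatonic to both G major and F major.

Am, C

Triads in G major: G (I), Am (ii), Bm (iii), C (IV), D (V), Em (vi), F#dim (vii°).
Triads in F major: F (I), Gm (ii), Am (iii), Bb (IV), C (V), Dm (vi), Edim (vii°).
Shared triads with their functions: Am (ii in G major, iii in F major); C (IV in G major, V in F major).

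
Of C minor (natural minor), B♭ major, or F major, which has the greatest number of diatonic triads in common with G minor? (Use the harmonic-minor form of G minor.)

B♭ major

Triads of G minor (harmonic minor): G minor (i), A diminished (ii°), B♭ augmented (III+), C minor (iv), D major (V), E♭ major (VI), F♯ diminished (vii°).
C minor (natural minor) shares 3: Gm, Cm, E♭.
B♭ major shares 4: Gm, Adim, Cm, E♭.
F major shares 1: Gm.
The most common triads (4) are shared with B♭ major.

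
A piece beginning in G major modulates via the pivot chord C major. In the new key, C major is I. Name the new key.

The numeral I denotes a major triad on scale degree 1. With C on degree 1, the tonic of the new key is C.
Degree 1 carries a major triad in major keys, so the destination is C major.
Check: the diatonic triads of C major are C (I), Dm (ii), Em (iii), F (IV), G (V), Am (vi), Bdim (vii°) — C major is indeed I.

C major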